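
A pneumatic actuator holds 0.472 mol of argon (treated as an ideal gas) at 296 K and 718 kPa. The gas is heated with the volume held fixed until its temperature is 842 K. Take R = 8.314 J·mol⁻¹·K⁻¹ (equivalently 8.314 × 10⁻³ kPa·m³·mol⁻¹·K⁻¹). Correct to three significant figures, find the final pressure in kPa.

P₂ ≈ 2.04e+03 kPa

From PV = nRT: V₁ = nRT₁/P₁ = 0.001618 m³.
V constant ⇒ P ∝ T: V₂ = V₁; P₂ = P₁·(T₂/T₁) = 2042 kPa.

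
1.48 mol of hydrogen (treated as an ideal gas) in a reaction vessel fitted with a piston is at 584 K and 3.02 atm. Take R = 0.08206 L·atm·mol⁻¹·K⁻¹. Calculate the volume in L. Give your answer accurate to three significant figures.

V ≈ 23.5 L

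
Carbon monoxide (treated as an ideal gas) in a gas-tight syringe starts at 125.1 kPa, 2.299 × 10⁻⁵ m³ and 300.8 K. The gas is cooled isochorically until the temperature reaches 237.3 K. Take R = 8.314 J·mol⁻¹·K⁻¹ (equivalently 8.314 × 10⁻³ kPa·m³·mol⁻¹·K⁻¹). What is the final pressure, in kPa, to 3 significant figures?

P₂ ≈ 98.7 kPa

V constant ⇒ P ∝ T: V₂ = V₁; P₂ = P₁·(T₂/T₁) = 98.69 kPa.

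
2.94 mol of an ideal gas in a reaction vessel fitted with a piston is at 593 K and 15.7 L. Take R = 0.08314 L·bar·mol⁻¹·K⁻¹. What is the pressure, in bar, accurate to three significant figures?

P ≈ 9.23 bar

PV = nRT ⇒ P = nRT/V = (2.94 × 0.08314 × 593) / 15.7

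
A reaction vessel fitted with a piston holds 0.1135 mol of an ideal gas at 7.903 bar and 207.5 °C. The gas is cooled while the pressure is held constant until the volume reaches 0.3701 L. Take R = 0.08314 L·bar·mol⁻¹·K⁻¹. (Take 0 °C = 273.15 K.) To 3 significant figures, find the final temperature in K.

T₂ ≈ 310 K

Convert: T₁ = 480.6 K.
From PV = nRT: V₁ = nRT₁/P₁ = 0.5739 L.
P constant ⇒ V ∝ T: P₂ = P₁; T₂ = T₁·(V₂/V₁) = 310.0 K.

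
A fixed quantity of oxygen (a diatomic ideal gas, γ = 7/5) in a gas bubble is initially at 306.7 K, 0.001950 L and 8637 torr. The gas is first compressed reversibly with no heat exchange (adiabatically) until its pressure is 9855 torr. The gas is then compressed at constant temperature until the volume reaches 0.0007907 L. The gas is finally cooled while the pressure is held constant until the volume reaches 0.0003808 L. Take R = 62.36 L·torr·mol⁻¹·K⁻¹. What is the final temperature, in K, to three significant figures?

Adiabatic (γ = 7/5), T V^(γ−1) and P V^γ constant: T₂ = T₁·(P₂/P₁)^((γ−1)/γ) = 318.5 K; V₂ = V₁·(P₁/P₂)^(1/γ) = 0.001775 L.
T constant ⇒ Boyle's law P V = const: T₃ = T₂; P₃ = P₂·(V₂/V₃) = 2.212e+04 torr.
Isobaric, so V/T is constant: P₄ = P₃; T₄ = T₃·(V₄/V₃) = 153.4 K.

T₄ ≈ 153 K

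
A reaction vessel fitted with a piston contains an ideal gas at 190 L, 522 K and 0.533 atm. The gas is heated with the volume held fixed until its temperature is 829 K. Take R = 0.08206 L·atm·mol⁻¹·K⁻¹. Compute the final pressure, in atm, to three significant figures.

P₂ ≈ 0.846 atm

V constant ⇒ P ∝ T: V₂ = V₁; P₂ = P₁·(T₂/T₁) = 0.8465 atm.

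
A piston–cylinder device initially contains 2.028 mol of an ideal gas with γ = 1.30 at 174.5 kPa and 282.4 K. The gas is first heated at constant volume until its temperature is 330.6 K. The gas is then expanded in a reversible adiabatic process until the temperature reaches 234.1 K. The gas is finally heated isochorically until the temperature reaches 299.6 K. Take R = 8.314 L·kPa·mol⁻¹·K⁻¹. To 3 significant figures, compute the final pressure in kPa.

P₄ ≈ 58.6 kPa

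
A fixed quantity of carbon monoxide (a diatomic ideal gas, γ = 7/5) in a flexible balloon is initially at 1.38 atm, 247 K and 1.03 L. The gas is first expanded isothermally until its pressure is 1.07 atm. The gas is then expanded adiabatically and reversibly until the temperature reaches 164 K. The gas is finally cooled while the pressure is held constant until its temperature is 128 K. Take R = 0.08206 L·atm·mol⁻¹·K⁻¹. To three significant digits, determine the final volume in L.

Isothermal, so P V is constant: T₂ = T₁; V₂ = V₁·(P₁/P₂) = 1.328 L.
Reversible adiabatic, γ = 7/5: P₃ = P₂·(T₃/T₂)^(γ/(γ−1)) = 0.2552 atm; V₃ = V₂·(T₂/T₃)^(1/(γ−1)) = 3.698 L.
Isobaric, so V/T is constant: P₄ = P₃; V₄ = V₃·(T₄/T₃) = 2.886 L.

V₄ ≈ 2.89 L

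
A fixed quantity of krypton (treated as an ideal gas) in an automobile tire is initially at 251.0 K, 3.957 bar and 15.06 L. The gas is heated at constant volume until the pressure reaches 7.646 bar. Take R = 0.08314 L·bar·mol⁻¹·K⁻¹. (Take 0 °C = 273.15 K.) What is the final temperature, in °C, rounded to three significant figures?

V constant ⇒ P ∝ T: V₂ = V₁; T₂ = T₁·(P₂/P₁) = 485.0 K.

T₂ ≈ 212 °C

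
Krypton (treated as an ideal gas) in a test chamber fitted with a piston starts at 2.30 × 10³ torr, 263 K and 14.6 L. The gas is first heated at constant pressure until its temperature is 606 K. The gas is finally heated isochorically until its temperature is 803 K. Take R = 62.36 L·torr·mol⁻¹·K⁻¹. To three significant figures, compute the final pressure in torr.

Isobaric, so V/T is constant: P₂ = P₁; V₂ = V₁·(T₂/T₁) = 33.64 L.
Isochoric, so P/T is constant: V₃ = V₂; P₃ = P₂·(T₃/T₂) = 3048 torr.

P₃ ≈ 3.05e+03 torr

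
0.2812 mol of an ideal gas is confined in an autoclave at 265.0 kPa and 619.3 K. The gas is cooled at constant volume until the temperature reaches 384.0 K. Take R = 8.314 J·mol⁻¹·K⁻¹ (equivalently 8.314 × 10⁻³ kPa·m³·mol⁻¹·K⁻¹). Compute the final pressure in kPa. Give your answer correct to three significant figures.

From PV = nRT: V₁ = nRT₁/P₁ = 0.005464 m³.
Isochoric, so P/T is constant: V₂ = V₁; P₂ = P₁·(T₂/T₁) = 164.3 kPa.

P₂ ≈ 164 kPa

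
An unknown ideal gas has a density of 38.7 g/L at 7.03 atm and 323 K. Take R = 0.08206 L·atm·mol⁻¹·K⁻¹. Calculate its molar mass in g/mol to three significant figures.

ρ = PM/(RT) ⇒ M = ρRT/P = (38.7 × 0.08206 × 323.0) / 7.03

M ≈ 146 g/mol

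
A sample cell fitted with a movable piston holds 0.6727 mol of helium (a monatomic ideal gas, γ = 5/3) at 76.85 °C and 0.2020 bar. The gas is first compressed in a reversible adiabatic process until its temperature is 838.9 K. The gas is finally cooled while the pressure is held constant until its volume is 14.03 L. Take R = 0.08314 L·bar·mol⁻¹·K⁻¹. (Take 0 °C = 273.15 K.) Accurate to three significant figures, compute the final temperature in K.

Convert: T₁ = 350.0 K.
From PV = nRT: V₁ = nRT₁/P₁ = 96.91 L.
Reversible adiabatic, γ = 5/3: P₂ = P₁·(T₂/T₁)^(γ/(γ−1)) = 1.797 bar; V₂ = V₁·(T₁/T₂)^(1/(γ−1)) = 26.11 L.
Isobaric, so V/T is constant: P₃ = P₂; T₃ = T₂·(V₃/V₂) = 450.7 K.

T₃ ≈ 451 K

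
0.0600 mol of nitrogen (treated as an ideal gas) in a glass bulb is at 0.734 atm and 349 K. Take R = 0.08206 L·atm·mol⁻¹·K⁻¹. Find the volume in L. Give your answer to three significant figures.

V ≈ 2.34 L

PV = nRT ⇒ V = nRT/P = (0.0600 × 0.08206 × 349) / 0.734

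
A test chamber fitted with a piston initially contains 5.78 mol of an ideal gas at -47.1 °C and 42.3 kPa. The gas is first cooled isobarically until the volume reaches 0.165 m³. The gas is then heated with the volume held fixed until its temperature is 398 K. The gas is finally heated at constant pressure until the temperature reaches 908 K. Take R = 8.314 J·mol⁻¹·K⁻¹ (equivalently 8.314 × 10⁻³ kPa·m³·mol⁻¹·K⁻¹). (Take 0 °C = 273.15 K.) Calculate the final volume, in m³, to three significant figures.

V₄ ≈ 0.376 m³

Convert: T₁ = 226.0 K.
From PV = nRT: V₁ = nRT₁/P₁ = 0.2568 m³.
Isobaric, so V/T is constant: P₂ = P₁; T₂ = T₁·(V₂/V₁) = 145.2 K.
Isochoric, so P/T is constant: V₃ = V₂; P₃ = P₂·(T₃/T₂) = 115.9 kPa.
P constant ⇒ V ∝ T: P₄ = P₃; V₄ = V₃·(T₄/T₃) = 0.3764 m³.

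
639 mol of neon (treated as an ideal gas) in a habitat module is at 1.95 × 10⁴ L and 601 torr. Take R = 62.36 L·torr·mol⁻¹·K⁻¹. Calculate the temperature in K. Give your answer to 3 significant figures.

T ≈ 294 K

PV = nRT ⇒ T = PV/(nR) = (601 × 1.95e+04) / (639 × 62.36)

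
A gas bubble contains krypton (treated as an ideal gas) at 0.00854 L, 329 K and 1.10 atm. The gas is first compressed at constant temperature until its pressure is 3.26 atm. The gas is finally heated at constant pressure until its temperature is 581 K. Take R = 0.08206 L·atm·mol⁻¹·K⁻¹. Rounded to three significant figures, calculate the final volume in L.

V₃ ≈ 0.00509 L

Isothermal, so P V is constant: T₂ = T₁; V₂ = V₁·(P₁/P₂) = 0.002882 L.
Isobaric, so V/T is constant: P₃ = P₂; V₃ = V₂·(T₃/T₂) = 0.005089 L.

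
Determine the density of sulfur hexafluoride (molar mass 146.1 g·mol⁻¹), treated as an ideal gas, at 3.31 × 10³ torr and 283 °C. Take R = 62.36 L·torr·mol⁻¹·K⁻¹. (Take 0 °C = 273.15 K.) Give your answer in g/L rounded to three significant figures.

ρ ≈ 13.9 g/L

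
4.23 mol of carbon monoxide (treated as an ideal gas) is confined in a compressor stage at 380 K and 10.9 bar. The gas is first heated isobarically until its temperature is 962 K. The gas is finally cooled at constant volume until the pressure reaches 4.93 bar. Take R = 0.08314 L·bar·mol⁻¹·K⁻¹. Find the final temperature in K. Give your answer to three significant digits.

From PV = nRT: V₁ = nRT₁/P₁ = 12.26 L.
Isobaric, so V/T is constant: P₂ = P₁; V₂ = V₁·(T₂/T₁) = 31.04 L.
Isochoric, so P/T is constant: V₃ = V₂; T₃ = T₂·(P₃/P₂) = 435.1 K.

T₃ ≈ 435 K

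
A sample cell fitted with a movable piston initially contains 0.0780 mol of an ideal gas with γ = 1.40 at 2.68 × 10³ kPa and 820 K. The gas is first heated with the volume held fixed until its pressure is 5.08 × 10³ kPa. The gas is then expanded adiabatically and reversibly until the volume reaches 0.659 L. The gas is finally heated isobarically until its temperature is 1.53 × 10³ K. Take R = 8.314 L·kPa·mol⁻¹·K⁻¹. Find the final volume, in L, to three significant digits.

V₄ ≈ 1.05 L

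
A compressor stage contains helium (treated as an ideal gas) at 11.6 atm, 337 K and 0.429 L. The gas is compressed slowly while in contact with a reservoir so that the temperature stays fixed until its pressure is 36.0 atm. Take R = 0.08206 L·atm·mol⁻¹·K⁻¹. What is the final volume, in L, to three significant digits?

V₂ ≈ 0.138 L

Isothermal, so P V is constant: T₂ = T₁; V₂ = V₁·(P₁/P₂) = 0.1382 L.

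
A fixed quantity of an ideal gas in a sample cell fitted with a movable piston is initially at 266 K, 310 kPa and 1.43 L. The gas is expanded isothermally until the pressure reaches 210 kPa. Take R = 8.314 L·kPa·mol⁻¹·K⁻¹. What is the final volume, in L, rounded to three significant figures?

Isothermal, so P V is constant: T₂ = T₁; V₂ = V₁·(P₁/P₂) = 2.111 L.

V₂ ≈ 2.11 L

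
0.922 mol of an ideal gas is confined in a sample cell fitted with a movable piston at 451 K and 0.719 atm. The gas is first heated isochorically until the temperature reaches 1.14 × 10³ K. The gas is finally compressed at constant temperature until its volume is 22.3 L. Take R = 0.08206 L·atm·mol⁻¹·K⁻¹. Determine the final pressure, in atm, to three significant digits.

P₃ ≈ 3.87 atm

From PV = nRT: V₁ = nRT₁/P₁ = 47.46 L.
Isochoric, so P/T is constant: V₂ = V₁; P₂ = P₁·(T₂/T₁) = 1.817 atm.
Isothermal, so P V is constant: T₃ = T₂; P₃ = P₂·(V₂/V₃) = 3.868 atm.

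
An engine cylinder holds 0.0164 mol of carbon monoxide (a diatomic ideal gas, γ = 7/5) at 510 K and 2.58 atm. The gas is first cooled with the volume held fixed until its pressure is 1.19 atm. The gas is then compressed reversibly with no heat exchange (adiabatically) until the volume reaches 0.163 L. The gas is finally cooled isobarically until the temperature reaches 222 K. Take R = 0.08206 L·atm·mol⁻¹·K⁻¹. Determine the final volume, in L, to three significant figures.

From PV = nRT: V₁ = nRT₁/P₁ = 0.2660 L.
V constant ⇒ P ∝ T: V₂ = V₁; T₂ = T₁·(P₂/P₁) = 235.2 K.
Adiabatic (γ = 7/5), T V^(γ−1) and P V^γ constant: T₃ = T₂·(V₂/V₃)^(γ−1) = 286.1 K; P₃ = P₂·(V₂/V₃)^γ = 2.363 atm.
Isobaric, so V/T is constant: P₄ = P₃; V₄ = V₃·(T₄/T₃) = 0.1265 L.

V₄ ≈ 0.126 L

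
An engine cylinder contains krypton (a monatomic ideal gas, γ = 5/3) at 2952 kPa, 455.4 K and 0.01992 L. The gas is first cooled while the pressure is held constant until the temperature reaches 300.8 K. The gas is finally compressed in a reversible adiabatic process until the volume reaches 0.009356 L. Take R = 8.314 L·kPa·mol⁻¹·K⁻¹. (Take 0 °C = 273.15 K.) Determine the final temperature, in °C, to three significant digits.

T₃ ≈ 104 °C

Isobaric, so V/T is constant: P₂ = P₁; V₂ = V₁·(T₂/T₁) = 0.01316 L.
Reversible adiabatic, γ = 5/3: T₃ = T₂·(V₂/V₃)^(γ−1) = 377.6 K; P₃ = P₂·(V₂/V₃)^γ = 5211 kPa.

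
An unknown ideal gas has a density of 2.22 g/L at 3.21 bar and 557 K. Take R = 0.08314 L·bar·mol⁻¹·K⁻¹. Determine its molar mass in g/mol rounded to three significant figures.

ρ = PM/(RT) ⇒ M = ρRT/P = (2.22 × 0.08314 × 557.0) / 3.21

M ≈ 32.0 g/mol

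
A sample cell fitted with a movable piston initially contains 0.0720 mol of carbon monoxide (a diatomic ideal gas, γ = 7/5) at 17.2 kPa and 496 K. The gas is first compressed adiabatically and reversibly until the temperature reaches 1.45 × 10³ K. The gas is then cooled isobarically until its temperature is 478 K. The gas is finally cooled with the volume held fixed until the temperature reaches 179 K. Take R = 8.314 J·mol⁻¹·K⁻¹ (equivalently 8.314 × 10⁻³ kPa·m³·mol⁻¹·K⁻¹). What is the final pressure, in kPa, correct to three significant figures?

From PV = nRT: V₁ = nRT₁/P₁ = 0.01726 m³.
Adiabatic (γ = 7/5), T V^(γ−1) and P V^γ constant: P₂ = P₁·(T₂/T₁)^(γ/(γ−1)) = 734.7 kPa; V₂ = V₁·(T₁/T₂)^(1/(γ−1)) = 0.001181 m³.
P constant ⇒ V ∝ T: P₃ = P₂; V₃ = V₂·(T₃/T₂) = 0.0003894 m³.
V constant ⇒ P ∝ T: V₄ = V₃; P₄ = P₃·(T₄/T₃) = 275.1 kPa.

P₄ ≈ 275 kPa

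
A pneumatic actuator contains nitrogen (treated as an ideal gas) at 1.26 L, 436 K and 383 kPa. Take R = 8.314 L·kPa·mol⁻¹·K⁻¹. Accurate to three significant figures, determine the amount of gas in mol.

PV = nRT ⇒ n = PV/(RT) = (383 × 1.26) / (8.314 × 436)

n ≈ 0.133 mol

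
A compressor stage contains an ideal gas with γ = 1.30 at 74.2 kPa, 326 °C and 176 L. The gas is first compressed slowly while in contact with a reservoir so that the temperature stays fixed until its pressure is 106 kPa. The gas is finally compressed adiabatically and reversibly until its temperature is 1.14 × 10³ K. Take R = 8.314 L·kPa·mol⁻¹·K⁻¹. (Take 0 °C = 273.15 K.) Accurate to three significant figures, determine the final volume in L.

V₃ ≈ 14.4 L

Convert: T₁ = 599.1 K.
Isothermal, so P V is constant: T₂ = T₁; V₂ = V₁·(P₁/P₂) = 123.2 L.
Adiabatic (γ = 1.30), T V^(γ−1) and P V^γ constant: P₃ = P₂·(T₃/T₂)^(γ/(γ−1)) = 1721 kPa; V₃ = V₂·(T₂/T₃)^(1/(γ−1)) = 14.43 L.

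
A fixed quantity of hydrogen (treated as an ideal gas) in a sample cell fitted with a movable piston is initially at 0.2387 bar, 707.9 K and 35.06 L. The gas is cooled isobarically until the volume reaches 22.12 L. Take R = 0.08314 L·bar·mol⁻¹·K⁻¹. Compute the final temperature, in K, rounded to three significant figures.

T₂ ≈ 447 K

P constant ⇒ V ∝ T: P₂ = P₁; T₂ = T₁·(V₂/V₁) = 446.6 K.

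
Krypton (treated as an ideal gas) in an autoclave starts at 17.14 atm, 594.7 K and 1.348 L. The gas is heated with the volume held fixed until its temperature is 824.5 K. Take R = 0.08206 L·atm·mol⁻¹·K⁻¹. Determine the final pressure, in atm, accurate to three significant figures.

P₂ ≈ 23.8 atm

Isochoric, so P/T is constant: V₂ = V₁; P₂ = P₁·(T₂/T₁) = 23.76 atm.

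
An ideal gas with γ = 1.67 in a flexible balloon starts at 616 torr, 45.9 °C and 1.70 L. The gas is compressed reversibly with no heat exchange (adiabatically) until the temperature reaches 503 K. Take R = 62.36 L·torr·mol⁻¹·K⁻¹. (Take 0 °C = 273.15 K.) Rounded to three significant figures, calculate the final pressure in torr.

Convert: T₁ = 319.0 K.
Reversible adiabatic, γ = 1.67: P₂ = P₁·(T₂/T₁)^(γ/(γ−1)) = 1916 torr; V₂ = V₁·(T₁/T₂)^(1/(γ−1)) = 0.8617 L.

P₂ ≈ 1.92e+03 torr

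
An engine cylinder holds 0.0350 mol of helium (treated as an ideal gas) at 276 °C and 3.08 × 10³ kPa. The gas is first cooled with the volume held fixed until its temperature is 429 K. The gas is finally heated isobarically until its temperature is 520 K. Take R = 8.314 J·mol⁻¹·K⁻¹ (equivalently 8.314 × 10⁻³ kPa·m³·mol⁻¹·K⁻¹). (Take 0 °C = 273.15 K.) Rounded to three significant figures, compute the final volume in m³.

Convert: T₁ = 549.1 K.
From PV = nRT: V₁ = nRT₁/P₁ = 5.188e-05 m³.
V constant ⇒ P ∝ T: V₂ = V₁; P₂ = P₁·(T₂/T₁) = 2406 kPa.
P constant ⇒ V ∝ T: P₃ = P₂; V₃ = V₂·(T₃/T₂) = 6.289e-05 m³.

V₃ ≈ 6.29e-05 m³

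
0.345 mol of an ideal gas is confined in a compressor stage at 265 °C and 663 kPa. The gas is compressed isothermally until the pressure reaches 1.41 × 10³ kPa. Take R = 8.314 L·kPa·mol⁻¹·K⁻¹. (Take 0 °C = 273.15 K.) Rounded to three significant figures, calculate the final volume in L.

Convert: T₁ = 538.1 K.
From PV = nRT: V₁ = nRT₁/P₁ = 2.328 L.
Isothermal, so P V is constant: T₂ = T₁; V₂ = V₁·(P₁/P₂) = 1.095 L.

V₂ ≈ 1.09 L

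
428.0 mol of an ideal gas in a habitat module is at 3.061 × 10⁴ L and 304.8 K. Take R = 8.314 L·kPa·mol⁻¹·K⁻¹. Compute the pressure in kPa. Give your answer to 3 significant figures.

P ≈ 35.4 kPa

PV = nRT ⇒ P = nRT/V = (428.0 × 8.314 × 304.8) / 3.061e+04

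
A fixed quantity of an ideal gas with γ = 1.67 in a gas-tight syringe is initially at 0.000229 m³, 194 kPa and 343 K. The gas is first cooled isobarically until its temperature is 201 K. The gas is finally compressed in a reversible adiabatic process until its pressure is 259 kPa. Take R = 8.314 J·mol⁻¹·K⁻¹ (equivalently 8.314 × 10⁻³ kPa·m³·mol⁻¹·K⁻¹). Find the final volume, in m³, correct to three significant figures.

V₃ ≈ 0.000113 m³

Isobaric, so V/T is constant: P₂ = P₁; V₂ = V₁·(T₂/T₁) = 0.0001342 m³.
Reversible adiabatic, γ = 1.67: T₃ = T₂·(P₃/P₂)^((γ−1)/γ) = 225.7 K; V₃ = V₂·(P₂/P₃)^(1/γ) = 0.0001129 m³.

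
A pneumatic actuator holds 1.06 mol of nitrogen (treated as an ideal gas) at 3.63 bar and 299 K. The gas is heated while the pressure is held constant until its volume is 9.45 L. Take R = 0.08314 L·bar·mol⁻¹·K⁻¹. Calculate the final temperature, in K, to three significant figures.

From PV = nRT: V₁ = nRT₁/P₁ = 7.259 L.
P constant ⇒ V ∝ T: P₂ = P₁; T₂ = T₁·(V₂/V₁) = 389.2 K.

T₂ ≈ 389 K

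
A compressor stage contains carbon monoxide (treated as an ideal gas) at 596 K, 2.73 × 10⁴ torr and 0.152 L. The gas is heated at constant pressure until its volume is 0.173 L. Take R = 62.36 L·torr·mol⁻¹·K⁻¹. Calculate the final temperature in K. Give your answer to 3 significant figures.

Isobaric, so V/T is constant: P₂ = P₁; T₂ = T₁·(V₂/V₁) = 678.3 K.

T₂ ≈ 678 K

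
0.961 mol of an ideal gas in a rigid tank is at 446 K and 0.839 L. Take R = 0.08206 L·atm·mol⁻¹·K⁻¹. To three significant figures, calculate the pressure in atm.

PV = nRT ⇒ P = nRT/V = (0.961 × 0.08206 × 446) / 0.839

P ≈ 41.9 atm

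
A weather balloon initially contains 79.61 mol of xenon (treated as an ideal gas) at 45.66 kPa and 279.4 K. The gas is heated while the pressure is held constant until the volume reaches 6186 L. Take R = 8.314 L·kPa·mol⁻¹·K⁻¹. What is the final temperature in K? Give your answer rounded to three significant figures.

T₂ ≈ 427 K

From PV = nRT: V₁ = nRT₁/P₁ = 4050 L.
P constant ⇒ V ∝ T: P₂ = P₁; T₂ = T₁·(V₂/V₁) = 426.7 K.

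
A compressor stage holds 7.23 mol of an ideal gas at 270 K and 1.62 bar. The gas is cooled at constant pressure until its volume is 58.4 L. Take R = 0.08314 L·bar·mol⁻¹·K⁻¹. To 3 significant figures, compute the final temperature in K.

From PV = nRT: V₁ = nRT₁/P₁ = 100.2 L.
P constant ⇒ V ∝ T: P₂ = P₁; T₂ = T₁·(V₂/V₁) = 157.4 K.

T₂ ≈ 157 K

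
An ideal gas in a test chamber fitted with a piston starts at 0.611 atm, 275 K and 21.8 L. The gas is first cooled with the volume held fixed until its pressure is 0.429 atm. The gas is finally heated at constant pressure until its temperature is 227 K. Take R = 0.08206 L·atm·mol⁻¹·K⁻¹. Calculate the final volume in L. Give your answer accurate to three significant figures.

V₃ ≈ 25.6 L

Isochoric, so P/T is constant: V₂ = V₁; T₂ = T₁·(P₂/P₁) = 193.1 K.
Isobaric, so V/T is constant: P₃ = P₂; V₃ = V₂·(T₃/T₂) = 25.63 L.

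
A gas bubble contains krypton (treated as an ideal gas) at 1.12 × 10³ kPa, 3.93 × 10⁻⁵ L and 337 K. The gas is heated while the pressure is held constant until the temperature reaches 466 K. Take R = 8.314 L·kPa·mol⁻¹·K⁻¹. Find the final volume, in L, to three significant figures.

Isobaric, so V/T is constant: P₂ = P₁; V₂ = V₁·(T₂/T₁) = 5.434e-05 L.

V₂ ≈ 5.43e-05 L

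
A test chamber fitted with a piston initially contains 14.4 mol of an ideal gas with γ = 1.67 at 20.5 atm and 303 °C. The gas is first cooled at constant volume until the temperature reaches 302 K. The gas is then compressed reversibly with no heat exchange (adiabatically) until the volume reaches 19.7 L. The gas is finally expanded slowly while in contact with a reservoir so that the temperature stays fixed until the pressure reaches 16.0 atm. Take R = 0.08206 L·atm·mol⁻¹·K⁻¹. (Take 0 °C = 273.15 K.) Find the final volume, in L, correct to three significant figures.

V₄ ≈ 31.6 L

Convert: T₁ = 576.1 K.
From PV = nRT: V₁ = nRT₁/P₁ = 33.21 L.
Isochoric, so P/T is constant: V₂ = V₁; P₂ = P₁·(T₂/T₁) = 10.75 atm.
Reversible adiabatic, γ = 1.67: T₃ = T₂·(V₂/V₃)^(γ−1) = 428.5 K; P₃ = P₂·(V₂/V₃)^γ = 25.70 atm.
T constant ⇒ Boyle's law P V = const: T₄ = T₃; V₄ = V₃·(P₃/P₄) = 31.65 L.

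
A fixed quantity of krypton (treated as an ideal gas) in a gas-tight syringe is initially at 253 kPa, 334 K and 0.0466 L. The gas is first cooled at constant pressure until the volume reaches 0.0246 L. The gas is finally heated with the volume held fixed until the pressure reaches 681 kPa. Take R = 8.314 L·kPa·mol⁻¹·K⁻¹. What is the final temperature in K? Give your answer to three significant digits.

P constant ⇒ V ∝ T: P₂ = P₁; T₂ = T₁·(V₂/V₁) = 176.3 K.
Isochoric, so P/T is constant: V₃ = V₂; T₃ = T₂·(P₃/P₂) = 474.6 K.

T₃ ≈ 475 K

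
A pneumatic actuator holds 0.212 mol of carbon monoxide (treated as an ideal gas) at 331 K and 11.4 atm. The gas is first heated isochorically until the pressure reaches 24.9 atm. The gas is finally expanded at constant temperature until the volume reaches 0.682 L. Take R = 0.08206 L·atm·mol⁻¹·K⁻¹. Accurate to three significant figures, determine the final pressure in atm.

From PV = nRT: V₁ = nRT₁/P₁ = 0.5051 L.
Isochoric, so P/T is constant: V₂ = V₁; T₂ = T₁·(P₂/P₁) = 723.0 K.
T constant ⇒ Boyle's law P V = const: T₃ = T₂; P₃ = P₂·(V₂/V₃) = 18.44 atm.

P₃ ≈ 18.4 atm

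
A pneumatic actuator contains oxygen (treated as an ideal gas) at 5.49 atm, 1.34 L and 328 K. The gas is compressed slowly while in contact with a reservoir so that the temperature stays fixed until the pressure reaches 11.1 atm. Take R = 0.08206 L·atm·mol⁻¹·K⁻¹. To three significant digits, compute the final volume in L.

T constant ⇒ Boyle's law P V = const: T₂ = T₁; V₂ = V₁·(P₁/P₂) = 0.6628 L.

V₂ ≈ 0.663 L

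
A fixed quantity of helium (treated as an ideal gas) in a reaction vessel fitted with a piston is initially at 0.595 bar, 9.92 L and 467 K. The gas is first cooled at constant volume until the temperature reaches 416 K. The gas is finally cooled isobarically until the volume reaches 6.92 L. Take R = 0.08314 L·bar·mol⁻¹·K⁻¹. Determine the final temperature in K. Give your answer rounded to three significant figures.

Isochoric, so P/T is constant: V₂ = V₁; P₂ = P₁·(T₂/T₁) = 0.5300 bar.
Isobaric, so V/T is constant: P₃ = P₂; T₃ = T₂·(V₃/V₂) = 290.2 K.

T₃ ≈ 290 K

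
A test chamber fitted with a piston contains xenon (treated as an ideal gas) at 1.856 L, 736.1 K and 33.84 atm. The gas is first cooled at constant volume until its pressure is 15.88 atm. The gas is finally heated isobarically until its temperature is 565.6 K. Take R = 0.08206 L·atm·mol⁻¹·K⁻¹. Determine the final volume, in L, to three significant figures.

V₃ ≈ 3.04 L

Isochoric, so P/T is constant: V₂ = V₁; T₂ = T₁·(P₂/P₁) = 345.4 K.
P constant ⇒ V ∝ T: P₃ = P₂; V₃ = V₂·(T₃/T₂) = 3.039 L.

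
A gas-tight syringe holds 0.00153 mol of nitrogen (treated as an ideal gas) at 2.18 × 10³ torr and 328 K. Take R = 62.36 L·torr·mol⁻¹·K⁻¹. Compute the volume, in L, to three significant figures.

PV = nRT ⇒ V = nRT/P = (0.00153 × 62.36 × 328) / 2.18e+03

V ≈ 0.0144 L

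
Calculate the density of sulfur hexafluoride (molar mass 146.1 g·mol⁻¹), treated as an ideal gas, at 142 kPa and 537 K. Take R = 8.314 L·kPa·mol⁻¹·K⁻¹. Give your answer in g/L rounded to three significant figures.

ρ ≈ 4.65 g/L

ρ = PM/(RT) = (142 × 146.1) / (8.314 × 537.0)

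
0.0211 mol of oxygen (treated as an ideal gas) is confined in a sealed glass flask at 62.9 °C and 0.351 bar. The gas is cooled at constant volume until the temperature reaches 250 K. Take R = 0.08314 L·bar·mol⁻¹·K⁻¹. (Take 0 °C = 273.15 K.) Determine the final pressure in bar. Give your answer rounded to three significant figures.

P₂ ≈ 0.261 bar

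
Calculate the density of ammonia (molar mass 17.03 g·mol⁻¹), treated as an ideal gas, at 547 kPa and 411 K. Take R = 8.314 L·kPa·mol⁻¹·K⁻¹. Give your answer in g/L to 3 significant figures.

ρ ≈ 2.73 g/L

ρ = PM/(RT) = (547 × 17.03) / (8.314 × 411.0)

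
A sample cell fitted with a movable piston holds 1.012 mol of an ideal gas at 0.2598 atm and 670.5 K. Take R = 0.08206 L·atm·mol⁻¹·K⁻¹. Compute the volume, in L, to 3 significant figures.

V ≈ 214 L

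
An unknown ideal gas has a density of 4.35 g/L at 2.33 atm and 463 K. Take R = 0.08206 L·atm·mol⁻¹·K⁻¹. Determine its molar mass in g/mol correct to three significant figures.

M ≈ 70.9 g/mol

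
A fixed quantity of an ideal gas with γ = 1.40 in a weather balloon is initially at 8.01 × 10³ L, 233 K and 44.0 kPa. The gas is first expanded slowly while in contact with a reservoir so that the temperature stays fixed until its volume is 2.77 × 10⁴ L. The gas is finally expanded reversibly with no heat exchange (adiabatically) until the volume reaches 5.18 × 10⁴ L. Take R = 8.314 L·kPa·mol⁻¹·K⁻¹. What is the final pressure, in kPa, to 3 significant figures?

Isothermal, so P V is constant: T₂ = T₁; P₂ = P₁·(V₁/V₂) = 12.72 kPa.
Reversible adiabatic, γ = 1.40: T₃ = T₂·(V₂/V₃)^(γ−1) = 181.4 K; P₃ = P₂·(V₂/V₃)^γ = 5.297 kPa.

P₃ ≈ 5.30 kPa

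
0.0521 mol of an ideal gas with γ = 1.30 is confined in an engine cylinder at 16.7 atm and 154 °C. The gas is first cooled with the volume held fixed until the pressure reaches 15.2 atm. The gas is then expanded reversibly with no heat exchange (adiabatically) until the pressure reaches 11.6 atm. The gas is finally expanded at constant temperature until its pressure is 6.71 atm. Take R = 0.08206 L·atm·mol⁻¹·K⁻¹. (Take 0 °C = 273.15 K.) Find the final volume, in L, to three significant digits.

Convert: T₁ = 427.1 K.
From PV = nRT: V₁ = nRT₁/P₁ = 0.1094 L.
Isochoric, so P/T is constant: V₂ = V₁; T₂ = T₁·(P₂/P₁) = 388.8 K.
Adiabatic (γ = 1.30), T V^(γ−1) and P V^γ constant: T₃ = T₂·(P₃/P₂)^((γ−1)/γ) = 365.3 K; V₃ = V₂·(P₂/P₃)^(1/γ) = 0.1346 L.
Isothermal, so P V is constant: T₄ = T₃; V₄ = V₃·(P₃/P₄) = 0.2327 L.

V₄ ≈ 0.233 L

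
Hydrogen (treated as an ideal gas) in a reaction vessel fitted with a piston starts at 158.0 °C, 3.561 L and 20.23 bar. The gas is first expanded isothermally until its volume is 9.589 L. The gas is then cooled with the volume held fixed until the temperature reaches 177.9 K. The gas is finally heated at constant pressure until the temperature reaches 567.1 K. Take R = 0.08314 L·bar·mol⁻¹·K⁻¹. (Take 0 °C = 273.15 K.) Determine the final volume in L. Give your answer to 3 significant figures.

Convert: T₁ = 431.1 K.
T constant ⇒ Boyle's law P V = const: T₂ = T₁; P₂ = P₁·(V₁/V₂) = 7.513 bar.
V constant ⇒ P ∝ T: V₃ = V₂; P₃ = P₂·(T₃/T₂) = 3.100 bar.
Isobaric, so V/T is constant: P₄ = P₃; V₄ = V₃·(T₄/T₃) = 30.57 L.

V₄ ≈ 30.6 L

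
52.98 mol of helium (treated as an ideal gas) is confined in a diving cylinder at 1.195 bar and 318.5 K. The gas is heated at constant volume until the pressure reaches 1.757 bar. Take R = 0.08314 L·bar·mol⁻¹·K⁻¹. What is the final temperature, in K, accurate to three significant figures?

From PV = nRT: V₁ = nRT₁/P₁ = 1174 L.
V constant ⇒ P ∝ T: V₂ = V₁; T₂ = T₁·(P₂/P₁) = 468.3 K.

T₂ ≈ 468 K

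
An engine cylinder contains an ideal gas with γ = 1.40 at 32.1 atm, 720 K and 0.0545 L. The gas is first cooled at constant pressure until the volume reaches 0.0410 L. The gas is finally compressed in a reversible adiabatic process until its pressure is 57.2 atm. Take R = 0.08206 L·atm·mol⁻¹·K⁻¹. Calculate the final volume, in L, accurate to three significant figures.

P constant ⇒ V ∝ T: P₂ = P₁; T₂ = T₁·(V₂/V₁) = 541.7 K.
Reversible adiabatic, γ = 1.40: T₃ = T₂·(P₃/P₂)^((γ−1)/γ) = 638.9 K; V₃ = V₂·(P₂/P₃)^(1/γ) = 0.02714 L.

V₃ ≈ 0.0271 L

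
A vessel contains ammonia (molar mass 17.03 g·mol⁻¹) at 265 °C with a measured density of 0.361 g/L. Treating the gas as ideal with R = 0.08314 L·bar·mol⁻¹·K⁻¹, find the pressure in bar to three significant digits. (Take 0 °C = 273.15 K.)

P ≈ 0.948 bar

ρ = PM/(RT) ⇒ P = ρRT/M = (0.361 × 0.08314 × 538.1) / 17.03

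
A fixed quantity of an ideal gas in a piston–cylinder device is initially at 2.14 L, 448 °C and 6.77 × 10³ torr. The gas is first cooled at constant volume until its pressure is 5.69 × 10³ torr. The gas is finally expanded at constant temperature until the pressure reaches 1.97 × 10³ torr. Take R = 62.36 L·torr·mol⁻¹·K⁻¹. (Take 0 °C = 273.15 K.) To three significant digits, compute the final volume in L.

Convert: T₁ = 721.1 K.
Isochoric, so P/T is constant: V₂ = V₁; T₂ = T₁·(P₂/P₁) = 606.1 K.
Isothermal, so P V is constant: T₃ = T₂; V₃ = V₂·(P₂/P₃) = 6.181 L.

V₃ ≈ 6.18 L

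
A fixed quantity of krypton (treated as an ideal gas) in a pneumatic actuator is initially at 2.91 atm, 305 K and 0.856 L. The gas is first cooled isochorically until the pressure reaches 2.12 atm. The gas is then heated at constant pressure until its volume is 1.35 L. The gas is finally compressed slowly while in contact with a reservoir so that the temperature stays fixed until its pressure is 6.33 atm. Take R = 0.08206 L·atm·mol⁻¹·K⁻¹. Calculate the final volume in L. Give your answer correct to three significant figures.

V₄ ≈ 0.452 L

Isochoric, so P/T is constant: V₂ = V₁; T₂ = T₁·(P₂/P₁) = 222.2 K.
Isobaric, so V/T is constant: P₃ = P₂; T₃ = T₂·(V₃/V₂) = 350.4 K.
Isothermal, so P V is constant: T₄ = T₃; V₄ = V₃·(P₃/P₄) = 0.4521 L.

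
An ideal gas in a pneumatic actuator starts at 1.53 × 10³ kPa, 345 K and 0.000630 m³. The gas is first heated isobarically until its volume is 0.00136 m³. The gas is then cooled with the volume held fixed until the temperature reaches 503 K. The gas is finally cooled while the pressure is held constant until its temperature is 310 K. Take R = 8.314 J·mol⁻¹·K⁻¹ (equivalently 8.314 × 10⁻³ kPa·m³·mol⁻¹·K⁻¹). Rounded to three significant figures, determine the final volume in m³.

V₄ ≈ 0.000838 m³

Isobaric, so V/T is constant: P₂ = P₁; T₂ = T₁·(V₂/V₁) = 744.8 K.
V constant ⇒ P ∝ T: V₃ = V₂; P₃ = P₂·(T₃/T₂) = 1033 kPa.
P constant ⇒ V ∝ T: P₄ = P₃; V₄ = V₃·(T₄/T₃) = 0.0008382 m³.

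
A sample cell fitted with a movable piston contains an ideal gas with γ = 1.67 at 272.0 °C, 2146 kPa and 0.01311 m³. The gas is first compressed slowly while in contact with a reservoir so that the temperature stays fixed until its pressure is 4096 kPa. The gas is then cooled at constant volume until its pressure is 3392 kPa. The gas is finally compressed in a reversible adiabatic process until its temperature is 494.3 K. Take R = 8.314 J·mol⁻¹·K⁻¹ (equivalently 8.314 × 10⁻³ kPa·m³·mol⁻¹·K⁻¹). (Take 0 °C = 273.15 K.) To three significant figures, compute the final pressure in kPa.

Convert: T₁ = 545.1 K.
Isothermal, so P V is constant: T₂ = T₁; V₂ = V₁·(P₁/P₂) = 0.006869 m³.
V constant ⇒ P ∝ T: V₃ = V₂; T₃ = T₂·(P₃/P₂) = 451.5 K.
Adiabatic (γ = 1.67), T V^(γ−1) and P V^γ constant: P₄ = P₃·(T₄/T₃)^(γ/(γ−1)) = 4252 kPa; V₄ = V₃·(T₃/T₄)^(1/(γ−1)) = 0.005999 m³.

P₄ ≈ 4.25e+03 kPa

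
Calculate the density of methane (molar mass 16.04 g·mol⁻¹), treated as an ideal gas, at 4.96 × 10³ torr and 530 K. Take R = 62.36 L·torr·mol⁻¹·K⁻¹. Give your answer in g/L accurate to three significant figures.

ρ ≈ 2.41 g/L

ρ = PM/(RT) = (4.96e+03 × 16.04) / (62.36 × 530.0)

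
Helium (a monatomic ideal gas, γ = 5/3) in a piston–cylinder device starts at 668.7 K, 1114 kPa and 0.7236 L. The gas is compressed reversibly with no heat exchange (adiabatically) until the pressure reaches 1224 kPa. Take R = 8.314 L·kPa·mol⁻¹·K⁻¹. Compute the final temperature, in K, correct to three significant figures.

Reversible adiabatic, γ = 5/3: T₂ = T₁·(P₂/P₁)^((γ−1)/γ) = 694.4 K; V₂ = V₁·(P₁/P₂)^(1/γ) = 0.6838 L.

T₂ ≈ 694 K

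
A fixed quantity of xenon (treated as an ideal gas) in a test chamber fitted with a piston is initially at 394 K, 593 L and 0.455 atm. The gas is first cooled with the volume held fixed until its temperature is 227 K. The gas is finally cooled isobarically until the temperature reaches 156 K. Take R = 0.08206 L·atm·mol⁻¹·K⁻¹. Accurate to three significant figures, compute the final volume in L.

V₃ ≈ 408 L

V constant ⇒ P ∝ T: V₂ = V₁; P₂ = P₁·(T₂/T₁) = 0.2621 atm.
Isobaric, so V/T is constant: P₃ = P₂; V₃ = V₂·(T₃/T₂) = 407.5 L.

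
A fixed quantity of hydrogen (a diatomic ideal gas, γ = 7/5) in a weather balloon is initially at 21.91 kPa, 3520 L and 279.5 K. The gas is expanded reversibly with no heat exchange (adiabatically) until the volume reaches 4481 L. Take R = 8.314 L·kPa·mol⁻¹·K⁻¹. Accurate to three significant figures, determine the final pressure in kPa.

P₂ ≈ 15.6 kPa

Adiabatic (γ = 7/5), T V^(γ−1) and P V^γ constant: T₂ = T₁·(V₁/V₂)^(γ−1) = 253.8 K; P₂ = P₁·(V₁/V₂)^γ = 15.63 kPa.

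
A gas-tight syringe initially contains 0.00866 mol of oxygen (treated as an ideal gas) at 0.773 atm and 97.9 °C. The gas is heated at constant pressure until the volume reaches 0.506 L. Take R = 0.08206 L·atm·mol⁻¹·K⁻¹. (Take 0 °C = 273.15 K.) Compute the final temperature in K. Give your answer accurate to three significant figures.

Convert: T₁ = 371.0 K.
From PV = nRT: V₁ = nRT₁/P₁ = 0.3411 L.
Isobaric, so V/T is constant: P₂ = P₁; T₂ = T₁·(V₂/V₁) = 550.4 K.

T₂ ≈ 550 K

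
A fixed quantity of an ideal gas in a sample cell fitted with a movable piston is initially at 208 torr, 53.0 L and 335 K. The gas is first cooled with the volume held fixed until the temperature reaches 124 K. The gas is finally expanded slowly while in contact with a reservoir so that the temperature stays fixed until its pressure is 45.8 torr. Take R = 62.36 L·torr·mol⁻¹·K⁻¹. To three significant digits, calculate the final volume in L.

Isochoric, so P/T is constant: V₂ = V₁; P₂ = P₁·(T₂/T₁) = 76.99 torr.
Isothermal, so P V is constant: T₃ = T₂; V₃ = V₂·(P₂/P₃) = 89.09 L.

V₃ ≈ 89.1 L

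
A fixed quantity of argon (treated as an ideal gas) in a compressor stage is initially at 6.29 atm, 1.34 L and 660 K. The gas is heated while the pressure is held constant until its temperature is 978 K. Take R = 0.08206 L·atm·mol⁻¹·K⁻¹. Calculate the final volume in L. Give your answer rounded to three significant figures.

V₂ ≈ 1.99 L

P constant ⇒ V ∝ T: P₂ = P₁; V₂ = V₁·(T₂/T₁) = 1.986 L.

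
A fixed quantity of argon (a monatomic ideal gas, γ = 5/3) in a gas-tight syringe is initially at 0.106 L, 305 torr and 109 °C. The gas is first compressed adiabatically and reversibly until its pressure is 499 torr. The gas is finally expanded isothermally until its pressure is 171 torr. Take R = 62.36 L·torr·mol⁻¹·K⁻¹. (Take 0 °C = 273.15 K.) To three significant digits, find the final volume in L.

V₃ ≈ 0.230 L

Convert: T₁ = 382.1 K.
Reversible adiabatic, γ = 5/3: T₂ = T₁·(P₂/P₁)^((γ−1)/γ) = 465.3 K; V₂ = V₁·(P₁/P₂)^(1/γ) = 0.07889 L.
T constant ⇒ Boyle's law P V = const: T₃ = T₂; V₃ = V₂·(P₂/P₃) = 0.2302 L.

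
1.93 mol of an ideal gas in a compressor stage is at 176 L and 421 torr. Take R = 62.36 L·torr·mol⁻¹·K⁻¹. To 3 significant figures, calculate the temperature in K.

PV = nRT ⇒ T = PV/(nR) = (421 × 176) / (1.93 × 62.36)

T ≈ 616 K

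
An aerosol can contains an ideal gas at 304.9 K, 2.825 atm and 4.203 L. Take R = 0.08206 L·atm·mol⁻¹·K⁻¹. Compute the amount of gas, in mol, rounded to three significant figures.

n ≈ 0.475 mol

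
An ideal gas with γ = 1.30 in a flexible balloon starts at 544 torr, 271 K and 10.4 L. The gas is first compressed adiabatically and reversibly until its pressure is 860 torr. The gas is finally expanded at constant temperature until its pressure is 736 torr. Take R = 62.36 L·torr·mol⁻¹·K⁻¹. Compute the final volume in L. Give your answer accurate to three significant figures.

Adiabatic (γ = 1.30), T V^(γ−1) and P V^γ constant: T₂ = T₁·(P₂/P₁)^((γ−1)/γ) = 301.2 K; V₂ = V₁·(P₁/P₂)^(1/γ) = 7.312 L.
Isothermal, so P V is constant: T₃ = T₂; V₃ = V₂·(P₂/P₃) = 8.544 L.

V₃ ≈ 8.54 L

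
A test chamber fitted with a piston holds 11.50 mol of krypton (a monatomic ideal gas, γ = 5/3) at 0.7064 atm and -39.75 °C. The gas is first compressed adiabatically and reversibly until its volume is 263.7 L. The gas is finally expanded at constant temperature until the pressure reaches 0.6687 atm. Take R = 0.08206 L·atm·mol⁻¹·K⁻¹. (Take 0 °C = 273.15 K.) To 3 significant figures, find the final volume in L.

V₃ ≈ 368 L

Convert: T₁ = 233.4 K.
From PV = nRT: V₁ = nRT₁/P₁ = 311.8 L.
Reversible adiabatic, γ = 5/3: T₂ = T₁·(V₁/V₂)^(γ−1) = 261.0 K; P₂ = P₁·(V₁/V₂)^γ = 0.9340 atm.
Isothermal, so P V is constant: T₃ = T₂; V₃ = V₂·(P₂/P₃) = 368.3 L.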